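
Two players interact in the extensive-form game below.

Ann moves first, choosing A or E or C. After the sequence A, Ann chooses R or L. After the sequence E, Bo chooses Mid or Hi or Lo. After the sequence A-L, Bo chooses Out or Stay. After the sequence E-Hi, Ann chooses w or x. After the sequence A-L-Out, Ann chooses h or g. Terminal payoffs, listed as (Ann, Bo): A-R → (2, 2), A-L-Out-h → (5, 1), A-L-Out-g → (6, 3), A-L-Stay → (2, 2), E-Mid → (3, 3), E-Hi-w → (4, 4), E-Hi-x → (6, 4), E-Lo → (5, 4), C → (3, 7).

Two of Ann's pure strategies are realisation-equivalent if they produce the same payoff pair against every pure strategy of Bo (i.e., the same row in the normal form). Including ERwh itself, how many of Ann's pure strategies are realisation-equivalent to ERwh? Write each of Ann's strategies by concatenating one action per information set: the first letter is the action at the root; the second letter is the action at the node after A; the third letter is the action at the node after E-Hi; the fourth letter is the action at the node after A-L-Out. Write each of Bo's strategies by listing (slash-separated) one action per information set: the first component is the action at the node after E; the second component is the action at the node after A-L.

Row for ERwh (columns Mid/Out, Mid/Stay, Hi/Out, Hi/Stay, Lo/Out, Lo/Stay): (3,3) (3,3) (4,4) (4,4) (5,4) (5,4).
Under ERwh, Ann's choice at the node after A and at the node after A-L-Out can never be reached regardless of what Bo does, so varying those choices leaves every outcome unchanged.
Holding the reachable choices fixed and varying the unreachable ones freely already gives 2 × 2 = 4 equivalent strategies.
No other strategy reproduces this row, so those 4 are the full class: ERwh, ERwg, ELwh, ELwg.

4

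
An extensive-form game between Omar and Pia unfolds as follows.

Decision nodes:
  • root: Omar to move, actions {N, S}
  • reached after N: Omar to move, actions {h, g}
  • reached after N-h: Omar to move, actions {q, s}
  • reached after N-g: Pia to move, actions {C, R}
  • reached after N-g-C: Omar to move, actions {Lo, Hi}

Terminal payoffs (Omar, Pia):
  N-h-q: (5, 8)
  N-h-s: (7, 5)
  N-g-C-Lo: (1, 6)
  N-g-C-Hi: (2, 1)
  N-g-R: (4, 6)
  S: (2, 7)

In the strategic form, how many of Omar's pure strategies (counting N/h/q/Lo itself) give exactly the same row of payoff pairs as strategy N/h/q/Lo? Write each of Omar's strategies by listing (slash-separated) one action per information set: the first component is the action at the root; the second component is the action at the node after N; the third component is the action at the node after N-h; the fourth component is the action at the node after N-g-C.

Row for N/h/q/Lo (columns C, R): (5,8) (5,8).
Under N/h/q/Lo, Omar's choice at the node after N-g-C can never be reached regardless of what Pia does, so varying those choices leaves every outcome unchanged.
Holding the reachable choices fixed and varying the unreachable one freely already gives 2 equivalent strategies.
No other strategy reproduces this row, so those 2 are the full class: N/h/q/Lo, N/h/q/Hi.

2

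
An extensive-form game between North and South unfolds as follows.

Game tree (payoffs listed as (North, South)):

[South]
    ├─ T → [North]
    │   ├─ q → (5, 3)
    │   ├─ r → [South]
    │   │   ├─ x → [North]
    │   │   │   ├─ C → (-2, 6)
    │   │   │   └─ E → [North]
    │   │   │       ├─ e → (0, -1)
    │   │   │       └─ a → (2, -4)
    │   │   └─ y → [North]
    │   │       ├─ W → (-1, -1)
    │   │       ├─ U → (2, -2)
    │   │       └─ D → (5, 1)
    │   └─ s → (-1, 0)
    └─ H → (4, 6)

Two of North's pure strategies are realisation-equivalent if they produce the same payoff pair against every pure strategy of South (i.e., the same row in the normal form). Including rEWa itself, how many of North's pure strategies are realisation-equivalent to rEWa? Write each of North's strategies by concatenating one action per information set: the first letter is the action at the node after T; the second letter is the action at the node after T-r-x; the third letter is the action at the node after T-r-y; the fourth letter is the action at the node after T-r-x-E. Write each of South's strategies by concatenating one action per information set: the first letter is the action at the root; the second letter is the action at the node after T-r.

Row for rEWa (columns Tx, Ty, Hx, Hy): (2,-4) (-1,-1) (4,6) (4,6).
Every one of North's information sets is on the play path for some reply by South when North follows rEWa.
Changing the action at any of them therefore changes at least one column, so only rEWa itself gives this row.

1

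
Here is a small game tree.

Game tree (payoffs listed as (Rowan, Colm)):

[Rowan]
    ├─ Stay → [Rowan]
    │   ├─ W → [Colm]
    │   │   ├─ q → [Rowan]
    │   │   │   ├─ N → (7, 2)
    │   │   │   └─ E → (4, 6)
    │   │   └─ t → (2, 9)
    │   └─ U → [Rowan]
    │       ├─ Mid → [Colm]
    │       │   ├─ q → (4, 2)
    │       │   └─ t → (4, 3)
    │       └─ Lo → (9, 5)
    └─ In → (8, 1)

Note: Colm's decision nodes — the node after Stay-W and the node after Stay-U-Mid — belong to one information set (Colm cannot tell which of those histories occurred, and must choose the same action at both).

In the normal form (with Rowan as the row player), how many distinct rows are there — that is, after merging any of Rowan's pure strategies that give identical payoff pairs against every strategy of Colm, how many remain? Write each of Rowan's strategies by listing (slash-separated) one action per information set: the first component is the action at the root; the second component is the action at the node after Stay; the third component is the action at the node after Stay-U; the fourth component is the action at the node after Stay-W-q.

Rowan has 16 pure strategies: Stay/W/Mid/N, Stay/W/Mid/E, Stay/W/Lo/N, Stay/W/Lo/E, Stay/U/Mid/N, Stay/U/Mid/E, Stay/U/Lo/N, Stay/U/Lo/E, In/W/Mid/N, In/W/Mid/E, In/W/Lo/N, In/W/Lo/E, In/U/Mid/N, In/U/Mid/E, In/U/Lo/N, In/U/Lo/E. Columns: q, t.
{Stay/W/Mid/N, Stay/W/Lo/N} → row (7,2) (2,9)
{Stay/W/Mid/E, Stay/W/Lo/E} → row (4,6) (2,9)
{Stay/U/Mid/N, Stay/U/Mid/E} → row (4,2) (4,3)
{Stay/U/Lo/N, Stay/U/Lo/E} → row (9,5) (9,5)
{In/W/Mid/N, In/W/Mid/E, In/W/Lo/N, In/W/Lo/E, In/U/Mid/N, In/U/Mid/E, In/U/Lo/N, In/U/Lo/E} → row (8,1) (8,1)
That's 5 distinct rows out of 16 strategies.

5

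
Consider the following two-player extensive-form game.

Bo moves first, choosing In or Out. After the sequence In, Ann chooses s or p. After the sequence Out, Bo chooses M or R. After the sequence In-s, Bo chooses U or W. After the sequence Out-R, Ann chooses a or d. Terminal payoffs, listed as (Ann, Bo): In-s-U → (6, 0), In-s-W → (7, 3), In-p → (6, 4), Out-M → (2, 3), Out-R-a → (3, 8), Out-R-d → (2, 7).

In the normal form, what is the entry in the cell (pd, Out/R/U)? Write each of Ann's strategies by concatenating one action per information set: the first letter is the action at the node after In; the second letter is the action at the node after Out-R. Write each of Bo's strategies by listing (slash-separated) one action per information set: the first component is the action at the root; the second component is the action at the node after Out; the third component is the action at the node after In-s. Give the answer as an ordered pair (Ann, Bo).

Trace the play path from the root:
  Bo plays Out
  Bo plays R at [Out]
  Ann plays d at [Out-R]
→ terminal payoff (2, 7).
(Ann's choice at the node after In is never reached on this path, so it doesn't affect the outcome.)

(2, 7)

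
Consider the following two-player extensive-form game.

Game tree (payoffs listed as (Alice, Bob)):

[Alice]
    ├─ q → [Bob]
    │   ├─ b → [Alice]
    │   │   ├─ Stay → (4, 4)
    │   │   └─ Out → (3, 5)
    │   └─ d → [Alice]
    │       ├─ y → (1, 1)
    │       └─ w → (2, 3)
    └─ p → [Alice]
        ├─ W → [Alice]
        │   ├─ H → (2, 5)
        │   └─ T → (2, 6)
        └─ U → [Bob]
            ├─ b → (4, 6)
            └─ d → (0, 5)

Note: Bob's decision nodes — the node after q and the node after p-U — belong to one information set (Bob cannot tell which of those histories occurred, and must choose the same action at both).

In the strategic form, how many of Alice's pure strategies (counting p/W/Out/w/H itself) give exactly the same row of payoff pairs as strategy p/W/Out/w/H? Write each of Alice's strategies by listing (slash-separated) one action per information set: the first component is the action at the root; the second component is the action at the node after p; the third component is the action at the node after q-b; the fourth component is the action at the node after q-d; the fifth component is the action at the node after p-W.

4

Row for p/W/Out/w/H (columns b, d): (2,5) (2,5).
Under p/W/Out/w/H, Alice's choice at the node after q-b and at the node after q-d can never be reached regardless of what Bob does, so varying those choices leaves every outcome unchanged.
Holding the reachable choices fixed and varying the unreachable ones freely already gives 2 × 2 = 4 equivalent strategies.
No other strategy reproduces this row, so those 4 are the full class: p/W/Stay/y/H, p/W/Stay/w/H, p/W/Out/y/H, p/W/Out/w/H.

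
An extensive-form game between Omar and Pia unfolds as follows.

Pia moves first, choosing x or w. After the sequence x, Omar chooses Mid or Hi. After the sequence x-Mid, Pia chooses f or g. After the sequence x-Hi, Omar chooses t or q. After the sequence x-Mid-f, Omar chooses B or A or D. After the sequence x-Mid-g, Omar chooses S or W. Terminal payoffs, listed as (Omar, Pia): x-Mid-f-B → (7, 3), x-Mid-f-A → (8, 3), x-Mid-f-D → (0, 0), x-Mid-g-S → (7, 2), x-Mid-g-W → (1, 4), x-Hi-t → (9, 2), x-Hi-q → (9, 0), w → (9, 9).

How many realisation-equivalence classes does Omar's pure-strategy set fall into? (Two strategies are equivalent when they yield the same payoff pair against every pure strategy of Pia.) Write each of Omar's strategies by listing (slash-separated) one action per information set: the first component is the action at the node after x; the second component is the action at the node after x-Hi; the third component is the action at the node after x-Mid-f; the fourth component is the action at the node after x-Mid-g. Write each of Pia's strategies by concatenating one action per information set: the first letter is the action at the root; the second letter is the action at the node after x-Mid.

Omar has 24 pure strategies: Mid/t/B/S, Mid/t/B/W, Mid/t/A/S, Mid/t/A/W, Mid/t/D/S, Mid/t/D/W, Mid/q/B/S, Mid/q/B/W, Mid/q/A/S, Mid/q/A/W, Mid/q/D/S, Mid/q/D/W, Hi/t/B/S, Hi/t/B/W, Hi/t/A/S, Hi/t/A/W, Hi/t/D/S, Hi/t/D/W, Hi/q/B/S, Hi/q/B/W, Hi/q/A/S, Hi/q/A/W, Hi/q/D/S, Hi/q/D/W. Columns: xf, xg, wf, wg.
{Mid/t/B/S, Mid/q/B/S} → row (7,3) (7,2) (9,9) (9,9)
{Mid/t/B/W, Mid/q/B/W} → row (7,3) (1,4) (9,9) (9,9)
{Mid/t/A/S, Mid/q/A/S} → row (8,3) (7,2) (9,9) (9,9)
{Mid/t/A/W, Mid/q/A/W} → row (8,3) (1,4) (9,9) (9,9)
{Mid/t/D/S, Mid/q/D/S} → row (0,0) (7,2) (9,9) (9,9)
{Mid/t/D/W, Mid/q/D/W} → row (0,0) (1,4) (9,9) (9,9)
{Hi/t/B/S, Hi/t/B/W, Hi/t/A/S, Hi/t/A/W, Hi/t/D/S, Hi/t/D/W} → row (9,2) (9,2) (9,9) (9,9)
{Hi/q/B/S, Hi/q/B/W, Hi/q/A/S, Hi/q/A/W, Hi/q/D/S, Hi/q/D/W} → row (9,0) (9,0) (9,9) (9,9)
That's 8 distinct rows out of 24 strategies.

8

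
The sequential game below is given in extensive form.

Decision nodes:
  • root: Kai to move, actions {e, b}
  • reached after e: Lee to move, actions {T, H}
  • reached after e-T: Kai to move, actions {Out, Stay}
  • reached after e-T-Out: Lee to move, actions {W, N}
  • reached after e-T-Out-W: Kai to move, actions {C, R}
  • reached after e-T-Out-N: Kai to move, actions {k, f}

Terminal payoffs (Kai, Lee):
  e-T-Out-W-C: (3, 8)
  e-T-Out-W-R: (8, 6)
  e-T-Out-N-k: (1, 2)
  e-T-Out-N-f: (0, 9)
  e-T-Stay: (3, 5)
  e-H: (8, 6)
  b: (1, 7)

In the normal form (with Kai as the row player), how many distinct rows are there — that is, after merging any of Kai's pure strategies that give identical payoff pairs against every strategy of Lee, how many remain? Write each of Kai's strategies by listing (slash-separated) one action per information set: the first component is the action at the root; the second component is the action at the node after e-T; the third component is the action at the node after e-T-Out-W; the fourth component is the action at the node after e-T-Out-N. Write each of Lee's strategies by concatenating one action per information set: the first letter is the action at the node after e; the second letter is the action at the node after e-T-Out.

6

Kai has 16 pure strategies: e/Out/C/k, e/Out/C/f, e/Out/R/k, e/Out/R/f, e/Stay/C/k, e/Stay/C/f, e/Stay/R/k, e/Stay/R/f, b/Out/C/k, b/Out/C/f, b/Out/R/k, b/Out/R/f, b/Stay/C/k, b/Stay/C/f, b/Stay/R/k, b/Stay/R/f. Columns: TW, TN, HW, HN.
{e/Out/C/k} → row (3,8) (1,2) (8,6) (8,6)
{e/Out/C/f} → row (3,8) (0,9) (8,6) (8,6)
{e/Out/R/k} → row (8,6) (1,2) (8,6) (8,6)
{e/Out/R/f} → row (8,6) (0,9) (8,6) (8,6)
{e/Stay/C/k, e/Stay/C/f, e/Stay/R/k, e/Stay/R/f} → row (3,5) (3,5) (8,6) (8,6)
{b/Out/C/k, b/Out/C/f, b/Out/R/k, b/Out/R/f, b/Stay/C/k, b/Stay/C/f, b/Stay/R/k, b/Stay/R/f} → row (1,7) (1,7) (1,7) (1,7)
That's 6 distinct rows out of 16 strategies.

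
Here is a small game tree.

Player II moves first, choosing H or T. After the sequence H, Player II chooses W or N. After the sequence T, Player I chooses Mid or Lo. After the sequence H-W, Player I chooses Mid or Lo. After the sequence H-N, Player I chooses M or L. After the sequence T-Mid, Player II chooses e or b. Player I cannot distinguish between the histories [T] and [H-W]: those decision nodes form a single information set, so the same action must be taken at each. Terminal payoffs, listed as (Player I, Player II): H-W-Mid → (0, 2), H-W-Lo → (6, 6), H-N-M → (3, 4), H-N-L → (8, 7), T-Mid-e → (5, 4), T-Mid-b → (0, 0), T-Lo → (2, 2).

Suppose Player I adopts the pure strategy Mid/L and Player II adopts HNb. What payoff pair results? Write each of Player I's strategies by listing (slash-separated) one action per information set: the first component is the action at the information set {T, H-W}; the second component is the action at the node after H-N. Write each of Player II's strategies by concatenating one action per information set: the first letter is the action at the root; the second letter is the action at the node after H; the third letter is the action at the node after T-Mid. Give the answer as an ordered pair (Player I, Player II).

Trace the play path from the root:
  Player II plays H
  Player II plays N at [H]
  Player I plays L at [H-N]
→ terminal payoff (8, 7).
(Player I's choice at the information set {T, H-W} is never reached on this path, so it doesn't affect the outcome.)

(8, 7)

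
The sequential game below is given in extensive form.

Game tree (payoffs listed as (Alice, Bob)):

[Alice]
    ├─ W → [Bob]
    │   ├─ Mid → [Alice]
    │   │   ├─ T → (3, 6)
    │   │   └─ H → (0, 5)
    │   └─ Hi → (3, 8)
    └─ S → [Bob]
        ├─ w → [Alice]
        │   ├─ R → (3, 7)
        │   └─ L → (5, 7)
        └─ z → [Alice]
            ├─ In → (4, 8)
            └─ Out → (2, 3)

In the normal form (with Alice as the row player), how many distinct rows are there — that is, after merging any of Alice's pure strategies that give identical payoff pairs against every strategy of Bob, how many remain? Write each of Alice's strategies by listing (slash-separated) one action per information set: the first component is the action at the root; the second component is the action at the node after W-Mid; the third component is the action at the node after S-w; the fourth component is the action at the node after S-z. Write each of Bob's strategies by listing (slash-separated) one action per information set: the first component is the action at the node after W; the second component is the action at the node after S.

6

Alice has 16 pure strategies: W/T/R/In, W/T/R/Out, W/T/L/In, W/T/L/Out, W/H/R/In, W/H/R/Out, W/H/L/In, W/H/L/Out, S/T/R/In, S/T/R/Out, S/T/L/In, S/T/L/Out, S/H/R/In, S/H/R/Out, S/H/L/In, S/H/L/Out. Columns: Mid/w, Mid/z, Hi/w, Hi/z.
{W/T/R/In, W/T/R/Out, W/T/L/In, W/T/L/Out} → row (3,6) (3,6) (3,8) (3,8)
{W/H/R/In, W/H/R/Out, W/H/L/In, W/H/L/Out} → row (0,5) (0,5) (3,8) (3,8)
{S/T/R/In, S/H/R/In} → row (3,7) (4,8) (3,7) (4,8)
{S/T/R/Out, S/H/R/Out} → row (3,7) (2,3) (3,7) (2,3)
{S/T/L/In, S/H/L/In} → row (5,7) (4,8) (5,7) (4,8)
{S/T/L/Out, S/H/L/Out} → row (5,7) (2,3) (5,7) (2,3)
That's 6 distinct rows out of 16 strategies.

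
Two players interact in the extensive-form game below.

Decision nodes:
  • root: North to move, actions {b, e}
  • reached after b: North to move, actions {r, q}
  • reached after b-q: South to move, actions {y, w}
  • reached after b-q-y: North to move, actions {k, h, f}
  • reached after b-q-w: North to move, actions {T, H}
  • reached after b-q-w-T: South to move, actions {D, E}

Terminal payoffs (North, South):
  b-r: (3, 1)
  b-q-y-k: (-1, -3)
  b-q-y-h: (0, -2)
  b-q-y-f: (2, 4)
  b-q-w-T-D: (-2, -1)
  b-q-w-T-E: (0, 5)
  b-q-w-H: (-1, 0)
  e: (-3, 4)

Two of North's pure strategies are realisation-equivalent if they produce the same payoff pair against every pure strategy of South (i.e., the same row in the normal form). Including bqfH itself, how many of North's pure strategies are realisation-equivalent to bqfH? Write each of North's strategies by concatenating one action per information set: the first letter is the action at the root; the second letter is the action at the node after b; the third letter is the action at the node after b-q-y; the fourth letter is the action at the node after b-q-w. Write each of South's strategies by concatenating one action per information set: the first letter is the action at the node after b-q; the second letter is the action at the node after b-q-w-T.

1

Row for bqfH (columns yD, yE, wD, wE): (2,4) (2,4) (-1,0) (-1,0).
Every one of North's information sets is on the play path for some reply by South when North follows bqfH.
Changing the action at any of them therefore changes at least one column, so only bqfH itself gives this row.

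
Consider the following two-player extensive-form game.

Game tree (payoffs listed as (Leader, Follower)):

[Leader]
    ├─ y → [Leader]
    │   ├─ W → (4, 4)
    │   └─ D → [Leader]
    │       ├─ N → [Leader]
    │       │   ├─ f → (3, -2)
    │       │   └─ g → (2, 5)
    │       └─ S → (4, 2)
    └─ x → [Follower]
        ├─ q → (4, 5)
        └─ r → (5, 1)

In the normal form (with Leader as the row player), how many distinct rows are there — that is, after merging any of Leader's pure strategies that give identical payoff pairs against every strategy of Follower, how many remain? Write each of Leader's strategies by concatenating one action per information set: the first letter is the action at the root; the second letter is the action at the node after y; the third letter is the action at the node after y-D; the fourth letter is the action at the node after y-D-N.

Leader has 16 pure strategies: yWNf, yWNg, yWSf, yWSg, yDNf, yDNg, yDSf, yDSg, xWNf, xWNg, xWSf, xWSg, xDNf, xDNg, xDSf, xDSg. Columns: q, r.
{yWNf, yWNg, yWSf, yWSg} → row (4,4) (4,4)
{yDNf} → row (3,-2) (3,-2)
{yDNg} → row (2,5) (2,5)
{yDSf, yDSg} → row (4,2) (4,2)
{xWNf, xWNg, xWSf, xWSg, xDNf, xDNg, xDSf, xDSg} → row (4,5) (5,1)
That's 5 distinct rows out of 16 strategies.

5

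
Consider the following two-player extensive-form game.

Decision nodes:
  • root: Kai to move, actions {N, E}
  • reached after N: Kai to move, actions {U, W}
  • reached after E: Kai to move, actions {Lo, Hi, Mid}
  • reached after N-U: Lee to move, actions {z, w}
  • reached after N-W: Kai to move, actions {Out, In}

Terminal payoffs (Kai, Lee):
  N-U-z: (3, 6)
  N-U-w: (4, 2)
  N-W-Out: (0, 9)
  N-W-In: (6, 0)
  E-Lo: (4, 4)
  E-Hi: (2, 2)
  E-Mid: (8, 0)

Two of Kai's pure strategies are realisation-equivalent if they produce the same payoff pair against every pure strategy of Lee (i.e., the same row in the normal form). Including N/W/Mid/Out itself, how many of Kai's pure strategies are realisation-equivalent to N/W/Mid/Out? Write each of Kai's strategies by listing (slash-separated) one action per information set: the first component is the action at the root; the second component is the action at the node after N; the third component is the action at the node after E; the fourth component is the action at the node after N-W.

3

Row for N/W/Mid/Out (columns z, w): (0,9) (0,9).
Under N/W/Mid/Out, Kai's choice at the node after E can never be reached regardless of what Lee does, so varying those choices leaves every outcome unchanged.
Holding the reachable choices fixed and varying the unreachable one freely already gives 3 equivalent strategies.
No other strategy reproduces this row, so those 3 are the full class: N/W/Lo/Out, N/W/Hi/Out, N/W/Mid/Out.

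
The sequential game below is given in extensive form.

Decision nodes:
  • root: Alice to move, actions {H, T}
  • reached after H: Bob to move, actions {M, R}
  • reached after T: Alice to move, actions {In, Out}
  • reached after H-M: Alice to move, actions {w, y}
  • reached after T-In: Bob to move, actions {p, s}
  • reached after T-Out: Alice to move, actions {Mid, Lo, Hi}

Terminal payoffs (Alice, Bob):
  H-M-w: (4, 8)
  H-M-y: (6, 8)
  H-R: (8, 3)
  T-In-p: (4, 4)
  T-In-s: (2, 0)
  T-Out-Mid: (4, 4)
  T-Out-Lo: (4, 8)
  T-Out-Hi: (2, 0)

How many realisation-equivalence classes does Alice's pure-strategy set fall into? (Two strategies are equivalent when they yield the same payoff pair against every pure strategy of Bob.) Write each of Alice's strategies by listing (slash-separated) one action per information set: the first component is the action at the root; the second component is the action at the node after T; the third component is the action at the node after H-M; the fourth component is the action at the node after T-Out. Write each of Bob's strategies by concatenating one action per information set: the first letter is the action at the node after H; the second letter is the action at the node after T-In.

6

Alice has 24 pure strategies: H/In/w/Mid, H/In/w/Lo, H/In/w/Hi, H/In/y/Mid, H/In/y/Lo, H/In/y/Hi, H/Out/w/Mid, H/Out/w/Lo, H/Out/w/Hi, H/Out/y/Mid, H/Out/y/Lo, H/Out/y/Hi, T/In/w/Mid, T/In/w/Lo, T/In/w/Hi, T/In/y/Mid, T/In/y/Lo, T/In/y/Hi, T/Out/w/Mid, T/Out/w/Lo, T/Out/w/Hi, T/Out/y/Mid, T/Out/y/Lo, T/Out/y/Hi. Columns: Mp, Ms, Rp, Rs.
{H/In/w/Mid, H/In/w/Lo, H/In/w/Hi, H/Out/w/Mid, H/Out/w/Lo, H/Out/w/Hi} → row (4,8) (4,8) (8,3) (8,3)
{H/In/y/Mid, H/In/y/Lo, H/In/y/Hi, H/Out/y/Mid, H/Out/y/Lo, H/Out/y/Hi} → row (6,8) (6,8) (8,3) (8,3)
{T/In/w/Mid, T/In/w/Lo, T/In/w/Hi, T/In/y/Mid, T/In/y/Lo, T/In/y/Hi} → row (4,4) (2,0) (4,4) (2,0)
{T/Out/w/Mid, T/Out/y/Mid} → row (4,4) (4,4) (4,4) (4,4)
{T/Out/w/Lo, T/Out/y/Lo} → row (4,8) (4,8) (4,8) (4,8)
{T/Out/w/Hi, T/Out/y/Hi} → row (2,0) (2,0) (2,0) (2,0)
That's 6 distinct rows out of 24 strategies.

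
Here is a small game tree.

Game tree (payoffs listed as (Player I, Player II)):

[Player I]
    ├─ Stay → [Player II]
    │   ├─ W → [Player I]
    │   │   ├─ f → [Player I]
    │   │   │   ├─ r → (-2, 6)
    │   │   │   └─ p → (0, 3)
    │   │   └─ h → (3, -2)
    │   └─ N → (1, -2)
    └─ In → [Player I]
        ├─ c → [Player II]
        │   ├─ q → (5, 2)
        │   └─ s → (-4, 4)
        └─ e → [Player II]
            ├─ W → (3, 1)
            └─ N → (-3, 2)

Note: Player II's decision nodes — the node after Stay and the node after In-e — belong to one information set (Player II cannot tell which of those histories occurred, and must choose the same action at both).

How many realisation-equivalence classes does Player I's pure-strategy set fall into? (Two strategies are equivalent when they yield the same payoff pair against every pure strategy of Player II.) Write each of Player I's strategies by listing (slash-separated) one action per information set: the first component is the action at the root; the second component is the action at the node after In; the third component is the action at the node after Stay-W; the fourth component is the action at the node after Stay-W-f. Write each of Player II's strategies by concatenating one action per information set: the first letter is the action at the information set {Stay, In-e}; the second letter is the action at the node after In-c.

5

Player I has 16 pure strategies: Stay/c/f/r, Stay/c/f/p, Stay/c/h/r, Stay/c/h/p, Stay/e/f/r, Stay/e/f/p, Stay/e/h/r, Stay/e/h/p, In/c/f/r, In/c/f/p, In/c/h/r, In/c/h/p, In/e/f/r, In/e/f/p, In/e/h/r, In/e/h/p. Columns: Wq, Ws, Nq, Ns.
{Stay/c/f/r, Stay/e/f/r} → row (-2,6) (-2,6) (1,-2) (1,-2)
{Stay/c/f/p, Stay/e/f/p} → row (0,3) (0,3) (1,-2) (1,-2)
{Stay/c/h/r, Stay/c/h/p, Stay/e/h/r, Stay/e/h/p} → row (3,-2) (3,-2) (1,-2) (1,-2)
{In/c/f/r, In/c/f/p, In/c/h/r, In/c/h/p} → row (5,2) (-4,4) (5,2) (-4,4)
{In/e/f/r, In/e/f/p, In/e/h/r, In/e/h/p} → row (3,1) (3,1) (-3,2) (-3,2)
That's 5 distinct rows out of 16 strategies.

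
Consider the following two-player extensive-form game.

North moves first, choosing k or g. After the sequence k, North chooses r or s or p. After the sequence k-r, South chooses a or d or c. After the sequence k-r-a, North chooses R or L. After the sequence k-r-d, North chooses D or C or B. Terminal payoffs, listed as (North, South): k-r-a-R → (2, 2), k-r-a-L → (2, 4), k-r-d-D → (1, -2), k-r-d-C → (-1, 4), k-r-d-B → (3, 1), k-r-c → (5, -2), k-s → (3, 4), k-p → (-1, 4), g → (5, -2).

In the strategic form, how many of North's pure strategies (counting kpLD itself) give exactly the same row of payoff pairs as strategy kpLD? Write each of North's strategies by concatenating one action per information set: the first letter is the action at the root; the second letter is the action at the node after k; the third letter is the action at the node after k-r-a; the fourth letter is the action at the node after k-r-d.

6

Row for kpLD (columns a, d, c): (-1,4) (-1,4) (-1,4).
Under kpLD, North's choice at the node after k-r-a and at the node after k-r-d can never be reached regardless of what South does, so varying those choices leaves every outcome unchanged.
Holding the reachable choices fixed and varying the unreachable ones freely already gives 2 × 3 = 6 equivalent strategies.
No other strategy reproduces this row, so those 6 are the full class: kpRD, kpRC, kpRB, kpLD, kpLC, kpLB.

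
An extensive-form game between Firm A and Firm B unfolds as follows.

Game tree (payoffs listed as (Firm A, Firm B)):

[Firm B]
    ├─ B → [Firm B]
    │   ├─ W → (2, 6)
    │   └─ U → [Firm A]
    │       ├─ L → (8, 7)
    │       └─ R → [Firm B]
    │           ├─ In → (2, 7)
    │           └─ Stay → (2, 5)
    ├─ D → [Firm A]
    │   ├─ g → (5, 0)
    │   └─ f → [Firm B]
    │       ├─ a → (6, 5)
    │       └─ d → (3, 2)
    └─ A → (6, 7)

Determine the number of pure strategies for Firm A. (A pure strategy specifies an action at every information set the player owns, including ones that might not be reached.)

4

Firm A owns the node after D with actions {g, f} — two choices.
Firm A owns the node after B-U with actions {L, R} — two choices.
A pure strategy fixes one action at each information set independently, so the count is the product 2 × 2 = 4.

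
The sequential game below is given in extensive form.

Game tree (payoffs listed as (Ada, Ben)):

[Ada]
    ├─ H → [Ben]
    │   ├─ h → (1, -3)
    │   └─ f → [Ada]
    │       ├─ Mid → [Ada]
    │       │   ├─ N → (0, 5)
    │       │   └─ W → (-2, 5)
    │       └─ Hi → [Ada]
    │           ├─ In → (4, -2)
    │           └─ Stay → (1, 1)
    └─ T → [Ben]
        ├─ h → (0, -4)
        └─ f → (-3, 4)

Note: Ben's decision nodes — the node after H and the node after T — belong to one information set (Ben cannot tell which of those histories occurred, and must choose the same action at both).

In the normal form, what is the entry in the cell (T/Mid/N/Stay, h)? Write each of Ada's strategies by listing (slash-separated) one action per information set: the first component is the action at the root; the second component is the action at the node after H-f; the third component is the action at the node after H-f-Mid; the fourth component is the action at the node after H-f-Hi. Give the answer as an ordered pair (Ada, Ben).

(0, -4)

Trace the play path from the root:
  Ada plays T
  Ben plays h at [T]
→ terminal payoff (0, -4).
(Ada's choice at the node after H-f is never reached on this path, so it doesn't affect the outcome.)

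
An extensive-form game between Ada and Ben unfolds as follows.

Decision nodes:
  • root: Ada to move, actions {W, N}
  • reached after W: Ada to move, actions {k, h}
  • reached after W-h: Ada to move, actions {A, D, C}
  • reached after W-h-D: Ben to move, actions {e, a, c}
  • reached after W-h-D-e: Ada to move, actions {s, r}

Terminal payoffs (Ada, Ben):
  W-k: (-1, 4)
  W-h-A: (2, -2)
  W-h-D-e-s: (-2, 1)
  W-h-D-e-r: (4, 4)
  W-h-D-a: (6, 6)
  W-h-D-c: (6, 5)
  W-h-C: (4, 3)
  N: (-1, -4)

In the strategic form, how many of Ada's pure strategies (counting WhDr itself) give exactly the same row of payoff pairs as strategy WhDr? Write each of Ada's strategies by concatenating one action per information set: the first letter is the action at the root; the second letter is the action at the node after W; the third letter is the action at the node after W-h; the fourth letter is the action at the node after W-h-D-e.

1

Row for WhDr (columns e, a, c): (4,4) (6,6) (6,5).
Every one of Ada's information sets is on the play path for some reply by Ben when Ada follows WhDr.
Changing the action at any of them therefore changes at least one column, so only WhDr itself gives this row.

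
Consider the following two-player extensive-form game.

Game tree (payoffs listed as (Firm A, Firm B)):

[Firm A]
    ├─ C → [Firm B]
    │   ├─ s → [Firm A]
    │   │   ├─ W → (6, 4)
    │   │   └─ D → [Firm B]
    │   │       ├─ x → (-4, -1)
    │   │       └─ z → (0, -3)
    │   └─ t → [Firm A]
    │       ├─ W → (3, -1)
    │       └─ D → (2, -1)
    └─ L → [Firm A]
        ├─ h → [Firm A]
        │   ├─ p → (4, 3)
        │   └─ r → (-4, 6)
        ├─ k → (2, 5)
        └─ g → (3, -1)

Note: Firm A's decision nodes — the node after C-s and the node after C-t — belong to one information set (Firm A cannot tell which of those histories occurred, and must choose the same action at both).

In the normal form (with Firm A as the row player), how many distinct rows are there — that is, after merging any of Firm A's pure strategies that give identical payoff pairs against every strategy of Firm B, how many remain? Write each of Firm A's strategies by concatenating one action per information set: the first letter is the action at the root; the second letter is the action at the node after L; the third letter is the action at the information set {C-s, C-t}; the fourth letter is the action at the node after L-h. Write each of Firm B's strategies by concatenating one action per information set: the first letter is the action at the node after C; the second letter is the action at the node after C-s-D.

Firm A has 24 pure strategies: ChWp, ChWr, ChDp, ChDr, CkWp, CkWr, CkDp, CkDr, CgWp, CgWr, CgDp, CgDr, LhWp, LhWr, LhDp, LhDr, LkWp, LkWr, LkDp, LkDr, LgWp, LgWr, LgDp, LgDr. Columns: sx, sz, tx, tz.
{ChWp, ChWr, CkWp, CkWr, CgWp, CgWr} → row (6,4) (6,4) (3,-1) (3,-1)
{ChDp, ChDr, CkDp, CkDr, CgDp, CgDr} → row (-4,-1) (0,-3) (2,-1) (2,-1)
{LhWp, LhDp} → row (4,3) (4,3) (4,3) (4,3)
{LhWr, LhDr} → row (-4,6) (-4,6) (-4,6) (-4,6)
{LkWp, LkWr, LkDp, LkDr} → row (2,5) (2,5) (2,5) (2,5)
{LgWp, LgWr, LgDp, LgDr} → row (3,-1) (3,-1) (3,-1) (3,-1)
That's 6 distinct rows out of 24 strategies.

6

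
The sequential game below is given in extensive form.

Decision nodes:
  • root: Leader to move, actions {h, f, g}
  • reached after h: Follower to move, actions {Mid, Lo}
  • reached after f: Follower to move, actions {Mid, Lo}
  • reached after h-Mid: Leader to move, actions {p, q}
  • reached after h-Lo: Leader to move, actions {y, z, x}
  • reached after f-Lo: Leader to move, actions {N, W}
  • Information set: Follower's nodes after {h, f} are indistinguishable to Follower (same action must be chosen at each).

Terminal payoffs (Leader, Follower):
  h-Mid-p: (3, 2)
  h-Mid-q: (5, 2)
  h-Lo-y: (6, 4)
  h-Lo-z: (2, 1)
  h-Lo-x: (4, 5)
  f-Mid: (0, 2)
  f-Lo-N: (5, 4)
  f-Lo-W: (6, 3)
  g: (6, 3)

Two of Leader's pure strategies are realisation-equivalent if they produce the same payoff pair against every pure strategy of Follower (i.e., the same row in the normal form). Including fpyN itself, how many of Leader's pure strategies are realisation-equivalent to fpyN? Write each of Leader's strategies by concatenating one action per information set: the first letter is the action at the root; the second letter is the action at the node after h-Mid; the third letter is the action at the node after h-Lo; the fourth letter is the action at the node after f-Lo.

Row for fpyN (columns Mid, Lo): (0,2) (5,4).
Under fpyN, Leader's choice at the node after h-Mid and at the node after h-Lo can never be reached regardless of what Follower does, so varying those choices leaves every outcome unchanged.
Holding the reachable choices fixed and varying the unreachable ones freely already gives 2 × 3 = 6 equivalent strategies.
No other strategy reproduces this row, so those 6 are the full class: fpyN, fpzN, fpxN, fqyN, fqzN, fqxN.

6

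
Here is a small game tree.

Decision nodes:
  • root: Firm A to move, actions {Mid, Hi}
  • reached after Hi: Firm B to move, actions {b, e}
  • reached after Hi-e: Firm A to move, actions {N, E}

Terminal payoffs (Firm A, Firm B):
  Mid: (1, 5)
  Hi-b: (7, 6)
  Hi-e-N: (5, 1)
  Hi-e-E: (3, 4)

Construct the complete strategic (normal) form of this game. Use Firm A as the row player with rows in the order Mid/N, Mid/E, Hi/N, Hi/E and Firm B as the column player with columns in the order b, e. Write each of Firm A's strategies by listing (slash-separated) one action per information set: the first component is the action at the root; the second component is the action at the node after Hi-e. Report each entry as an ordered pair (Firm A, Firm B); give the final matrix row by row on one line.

             b        e
Mid/N    (1,5)    (1,5)
Mid/E    (1,5)    (1,5)
 Hi/N    (7,6)    (5,1)
 Hi/E    (7,6)    (3,4)

Mid/N: (1,5) (1,5) | Mid/E: (1,5) (1,5) | Hi/N: (7,6) (5,1) | Hi/E: (7,6) (3,4)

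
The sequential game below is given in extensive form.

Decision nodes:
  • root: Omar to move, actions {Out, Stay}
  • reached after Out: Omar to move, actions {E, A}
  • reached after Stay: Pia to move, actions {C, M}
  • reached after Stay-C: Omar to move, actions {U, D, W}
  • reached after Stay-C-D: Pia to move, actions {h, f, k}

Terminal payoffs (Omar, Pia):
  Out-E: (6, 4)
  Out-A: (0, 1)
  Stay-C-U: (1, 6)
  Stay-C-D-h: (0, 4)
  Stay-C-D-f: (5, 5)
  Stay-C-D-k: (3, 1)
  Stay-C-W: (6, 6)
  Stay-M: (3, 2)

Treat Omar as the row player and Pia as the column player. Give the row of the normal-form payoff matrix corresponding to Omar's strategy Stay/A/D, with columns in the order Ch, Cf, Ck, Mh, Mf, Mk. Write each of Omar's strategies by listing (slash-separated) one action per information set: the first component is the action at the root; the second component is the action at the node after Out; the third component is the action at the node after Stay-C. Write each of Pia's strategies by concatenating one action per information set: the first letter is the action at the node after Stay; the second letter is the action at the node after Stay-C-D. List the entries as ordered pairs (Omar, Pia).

vs Ch: Omar plays Stay → Pia plays C at [Stay] → Omar plays D at [Stay-C] → Pia plays h at [Stay-C-D] → (0, 4)
vs Cf: Omar plays Stay → Pia plays C at [Stay] → Omar plays D at [Stay-C] → Pia plays f at [Stay-C-D] → (5, 5)
vs Ck: Omar plays Stay → Pia plays C at [Stay] → Omar plays D at [Stay-C] → Pia plays k at [Stay-C-D] → (3, 1)
vs Mh: Omar plays Stay → Pia plays M at [Stay] → (3, 2)
vs Mf: Omar plays Stay → Pia plays M at [Stay] → (3, 2)
vs Mk: Omar plays Stay → Pia plays M at [Stay] → (3, 2)

(0,4) (5,5) (3,1) (3,2) (3,2) (3,2)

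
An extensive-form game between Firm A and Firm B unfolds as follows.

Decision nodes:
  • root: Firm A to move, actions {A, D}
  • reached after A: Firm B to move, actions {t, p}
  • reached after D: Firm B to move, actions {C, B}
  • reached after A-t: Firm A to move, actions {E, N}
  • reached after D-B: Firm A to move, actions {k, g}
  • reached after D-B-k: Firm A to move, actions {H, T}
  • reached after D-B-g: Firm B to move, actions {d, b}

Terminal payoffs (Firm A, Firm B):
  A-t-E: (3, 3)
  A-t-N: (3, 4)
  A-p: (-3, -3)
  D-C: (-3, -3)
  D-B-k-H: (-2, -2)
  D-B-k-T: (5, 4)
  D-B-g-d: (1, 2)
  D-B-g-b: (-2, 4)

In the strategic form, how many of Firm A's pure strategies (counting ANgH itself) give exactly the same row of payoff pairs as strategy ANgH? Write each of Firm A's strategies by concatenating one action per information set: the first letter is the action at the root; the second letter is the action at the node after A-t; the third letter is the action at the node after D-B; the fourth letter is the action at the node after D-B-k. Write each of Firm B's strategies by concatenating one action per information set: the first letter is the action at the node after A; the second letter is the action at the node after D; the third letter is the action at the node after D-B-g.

Row for ANgH (columns tCd, tCb, tBd, tBb, pCd, pCb, pBd, pBb): (3,4) (3,4) (3,4) (3,4) (-3,-3) (-3,-3) (-3,-3) (-3,-3).
Under ANgH, Firm A's choice at the node after D-B and at the node after D-B-k can never be reached regardless of what Firm B does, so varying those choices leaves every outcome unchanged.
Holding the reachable choices fixed and varying the unreachable ones freely already gives 2 × 2 = 4 equivalent strategies.
No other strategy reproduces this row, so those 4 are the full class: ANkH, ANkT, ANgH, ANgT.

4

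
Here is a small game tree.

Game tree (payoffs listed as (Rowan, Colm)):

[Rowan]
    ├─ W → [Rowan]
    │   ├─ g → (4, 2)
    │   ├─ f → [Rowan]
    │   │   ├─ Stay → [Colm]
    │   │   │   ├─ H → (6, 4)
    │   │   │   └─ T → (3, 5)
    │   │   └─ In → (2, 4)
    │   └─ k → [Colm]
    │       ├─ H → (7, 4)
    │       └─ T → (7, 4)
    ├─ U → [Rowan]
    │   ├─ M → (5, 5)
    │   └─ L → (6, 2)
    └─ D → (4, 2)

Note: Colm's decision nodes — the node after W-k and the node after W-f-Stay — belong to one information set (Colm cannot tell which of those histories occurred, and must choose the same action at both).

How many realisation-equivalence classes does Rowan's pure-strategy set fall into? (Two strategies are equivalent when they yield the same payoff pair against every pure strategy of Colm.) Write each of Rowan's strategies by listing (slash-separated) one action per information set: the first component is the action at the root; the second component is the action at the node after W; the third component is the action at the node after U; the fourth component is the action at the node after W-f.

6

Rowan has 36 pure strategies: W/g/M/Stay, W/g/M/In, W/g/L/Stay, W/g/L/In, W/f/M/Stay, W/f/M/In, W/f/L/Stay, W/f/L/In, W/k/M/Stay, W/k/M/In, W/k/L/Stay, W/k/L/In, U/g/M/Stay, U/g/M/In, U/g/L/Stay, U/g/L/In, U/f/M/Stay, U/f/M/In, U/f/L/Stay, U/f/L/In, U/k/M/Stay, U/k/M/In, U/k/L/Stay, U/k/L/In, D/g/M/Stay, D/g/M/In, D/g/L/Stay, D/g/L/In, D/f/M/Stay, D/f/M/In, D/f/L/Stay, D/f/L/In, D/k/M/Stay, D/k/M/In, D/k/L/Stay, D/k/L/In. Columns: H, T.
{W/g/M/Stay, W/g/M/In, W/g/L/Stay, W/g/L/In, D/g/M/Stay, D/g/M/In, D/g/L/Stay, D/g/L/In, D/f/M/Stay, D/f/M/In, D/f/L/Stay, D/f/L/In, D/k/M/Stay, D/k/M/In, D/k/L/Stay, D/k/L/In} → row (4,2) (4,2)
{W/f/M/Stay, W/f/L/Stay} → row (6,4) (3,5)
{W/f/M/In, W/f/L/In} → row (2,4) (2,4)
{W/k/M/Stay, W/k/M/In, W/k/L/Stay, W/k/L/In} → row (7,4) (7,4)
{U/g/M/Stay, U/g/M/In, U/f/M/Stay, U/f/M/In, U/k/M/Stay, U/k/M/In} → row (5,5) (5,5)
{U/g/L/Stay, U/g/L/In, U/f/L/Stay, U/f/L/In, U/k/L/Stay, U/k/L/In} → row (6,2) (6,2)
That's 6 distinct rows out of 36 strategies.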